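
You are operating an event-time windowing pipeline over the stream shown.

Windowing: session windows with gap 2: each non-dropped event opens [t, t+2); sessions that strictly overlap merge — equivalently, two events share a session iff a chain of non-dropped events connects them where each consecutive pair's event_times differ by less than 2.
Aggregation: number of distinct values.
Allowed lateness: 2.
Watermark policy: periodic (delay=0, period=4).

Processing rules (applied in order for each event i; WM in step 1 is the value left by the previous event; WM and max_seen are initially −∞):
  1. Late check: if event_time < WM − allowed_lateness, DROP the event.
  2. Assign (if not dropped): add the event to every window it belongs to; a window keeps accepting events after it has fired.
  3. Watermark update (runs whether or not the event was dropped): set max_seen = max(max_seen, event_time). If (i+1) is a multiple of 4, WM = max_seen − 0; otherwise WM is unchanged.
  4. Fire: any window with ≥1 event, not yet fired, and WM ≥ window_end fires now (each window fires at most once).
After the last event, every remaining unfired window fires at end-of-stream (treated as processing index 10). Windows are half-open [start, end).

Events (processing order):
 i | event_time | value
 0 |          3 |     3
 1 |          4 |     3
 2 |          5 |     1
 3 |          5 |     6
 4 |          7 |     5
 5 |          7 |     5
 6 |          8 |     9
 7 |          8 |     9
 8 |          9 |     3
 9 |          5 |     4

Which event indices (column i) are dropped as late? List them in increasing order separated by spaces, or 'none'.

i=0 t=3 v=3: → [3,5); WM=−∞
i=1 t=4 v=3: → [3,6); WM=−∞
i=2 t=5 v=1: → [3,7); WM=−∞
i=3 t=5 v=6: → [3,7); WM=5
i=4 t=7 v=5: → [7,9); WM=5
i=5 t=7 v=5: → [7,9); WM=5
i=6 t=8 v=9: → [7,10); WM=5
i=7 t=8 v=9: → [7,10); WM=8
i=8 t=9 v=3: → [7,11); WM=8
i=9 t=5 v=4: DROP (t<8-2); WM=8

9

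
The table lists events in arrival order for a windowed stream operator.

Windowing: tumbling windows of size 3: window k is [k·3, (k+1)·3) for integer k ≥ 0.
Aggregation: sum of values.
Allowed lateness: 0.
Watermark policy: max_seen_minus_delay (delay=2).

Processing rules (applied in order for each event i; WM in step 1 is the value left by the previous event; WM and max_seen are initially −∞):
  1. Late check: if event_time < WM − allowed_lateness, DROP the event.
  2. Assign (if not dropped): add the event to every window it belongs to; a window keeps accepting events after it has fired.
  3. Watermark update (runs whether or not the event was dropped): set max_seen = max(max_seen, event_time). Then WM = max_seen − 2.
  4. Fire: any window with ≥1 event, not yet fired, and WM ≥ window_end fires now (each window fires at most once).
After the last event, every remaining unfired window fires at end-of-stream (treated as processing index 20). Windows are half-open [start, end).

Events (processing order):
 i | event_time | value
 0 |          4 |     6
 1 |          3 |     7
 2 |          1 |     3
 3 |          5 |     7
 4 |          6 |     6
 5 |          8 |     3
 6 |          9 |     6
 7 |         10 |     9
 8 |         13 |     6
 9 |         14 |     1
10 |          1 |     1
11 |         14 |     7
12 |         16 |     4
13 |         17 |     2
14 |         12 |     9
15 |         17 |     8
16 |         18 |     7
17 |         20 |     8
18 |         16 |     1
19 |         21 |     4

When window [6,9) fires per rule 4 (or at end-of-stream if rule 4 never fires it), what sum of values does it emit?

9

i=0 t=4 v=6: → [3,6); WM=2
i=1 t=3 v=7: → [3,6); WM=2
i=2 t=1 v=3: DROP (t<2-0); WM=2
i=3 t=5 v=7: → [3,6); WM=3
i=4 t=6 v=6: → [6,9); WM=4
i=5 t=8 v=3: → [6,9); WM=6; [3,6) fires=20
i=6 t=9 v=6: → [9,12); WM=7
i=7 t=10 v=9: → [9,12); WM=8
i=8 t=13 v=6: → [12,15); WM=11; [6,9) fires=9
i=9 t=14 v=1: → [12,15); WM=12; [9,12) fires=15
i=10 t=1 v=1: DROP (t<12-0); WM=12
i=11 t=14 v=7: → [12,15); WM=12
i=12 t=16 v=4: → [15,18); WM=14
i=13 t=17 v=2: → [15,18); WM=15; [12,15) fires=14
i=14 t=12 v=9: DROP (t<15-0); WM=15
i=15 t=17 v=8: → [15,18); WM=15
i=16 t=18 v=7: → [18,21); WM=16
i=17 t=20 v=8: → [18,21); WM=18; [15,18) fires=14
i=18 t=16 v=1: DROP (t<18-0); WM=18
i=19 t=21 v=4: → [21,24); WM=19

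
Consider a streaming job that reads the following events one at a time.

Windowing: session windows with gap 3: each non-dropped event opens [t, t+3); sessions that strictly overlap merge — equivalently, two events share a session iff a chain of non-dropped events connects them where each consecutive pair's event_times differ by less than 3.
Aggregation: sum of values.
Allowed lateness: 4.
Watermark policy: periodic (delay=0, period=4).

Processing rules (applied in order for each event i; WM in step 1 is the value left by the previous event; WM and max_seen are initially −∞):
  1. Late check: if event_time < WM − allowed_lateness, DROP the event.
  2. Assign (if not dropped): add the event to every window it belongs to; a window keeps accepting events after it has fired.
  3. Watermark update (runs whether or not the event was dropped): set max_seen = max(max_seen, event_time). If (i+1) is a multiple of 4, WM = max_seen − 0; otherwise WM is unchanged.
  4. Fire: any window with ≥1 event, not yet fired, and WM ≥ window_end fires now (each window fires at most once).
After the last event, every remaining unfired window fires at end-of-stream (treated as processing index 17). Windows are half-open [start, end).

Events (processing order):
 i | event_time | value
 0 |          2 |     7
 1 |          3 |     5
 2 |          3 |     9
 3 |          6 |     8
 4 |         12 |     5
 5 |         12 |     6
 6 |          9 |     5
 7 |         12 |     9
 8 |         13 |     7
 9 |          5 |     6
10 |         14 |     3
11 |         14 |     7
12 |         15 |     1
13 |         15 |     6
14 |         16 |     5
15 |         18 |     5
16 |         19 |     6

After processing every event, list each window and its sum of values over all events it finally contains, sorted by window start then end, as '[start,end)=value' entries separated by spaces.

[2,6)=21 [6,9)=8 [9,12)=5 [12,22)=60

i=0 t=2 v=7: → [2,5); WM=−∞
i=1 t=3 v=5: → [2,6); WM=−∞
i=2 t=3 v=9: → [2,6); WM=−∞
i=3 t=6 v=8: → [6,9); WM=6
i=4 t=12 v=5: → [12,15); WM=6
i=5 t=12 v=6: → [12,15); WM=6
i=6 t=9 v=5: → [9,12); WM=6
i=7 t=12 v=9: → [12,15); WM=12
i=8 t=13 v=7: → [12,16); WM=12
i=9 t=5 v=6: DROP (t<12-4); WM=12
i=10 t=14 v=3: → [12,17); WM=12
i=11 t=14 v=7: → [12,17); WM=14
i=12 t=15 v=1: → [12,18); WM=14
i=13 t=15 v=6: → [12,18); WM=14
i=14 t=16 v=5: → [12,19); WM=14
i=15 t=18 v=5: → [12,21); WM=18
i=16 t=19 v=6: → [12,22); WM=18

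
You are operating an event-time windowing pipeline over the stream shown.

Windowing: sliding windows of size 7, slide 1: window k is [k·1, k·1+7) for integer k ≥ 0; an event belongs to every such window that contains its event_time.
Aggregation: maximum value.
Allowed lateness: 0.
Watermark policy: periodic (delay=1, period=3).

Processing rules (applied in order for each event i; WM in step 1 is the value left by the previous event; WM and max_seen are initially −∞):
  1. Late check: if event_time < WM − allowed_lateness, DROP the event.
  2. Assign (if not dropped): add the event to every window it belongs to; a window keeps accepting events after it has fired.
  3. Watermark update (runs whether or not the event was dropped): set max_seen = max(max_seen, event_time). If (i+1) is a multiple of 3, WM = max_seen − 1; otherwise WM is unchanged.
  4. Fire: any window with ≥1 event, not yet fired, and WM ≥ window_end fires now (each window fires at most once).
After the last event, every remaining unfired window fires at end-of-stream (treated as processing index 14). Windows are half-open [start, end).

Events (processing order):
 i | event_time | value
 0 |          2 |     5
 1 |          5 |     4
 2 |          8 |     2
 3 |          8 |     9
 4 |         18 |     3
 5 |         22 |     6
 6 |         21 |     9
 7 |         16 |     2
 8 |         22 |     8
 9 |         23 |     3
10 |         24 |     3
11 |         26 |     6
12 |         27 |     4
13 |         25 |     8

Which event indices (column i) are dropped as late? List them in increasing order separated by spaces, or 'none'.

7

i=0 t=2 v=5: → [2,9),[1,8),[0,7); WM=−∞
i=1 t=5 v=4: → [5,12),[4,11),[3,10),[2,9),[1,8),[0,7); WM=−∞
i=2 t=8 v=2: → [8,15),[7,14),[6,13),[5,12),[4,11),[3,10),[2,9); WM=7; [0,7) fires=5
i=3 t=8 v=9: → [8,15),[7,14),[6,13),[5,12),[4,11),[3,10),[2,9); WM=7
i=4 t=18 v=3: → [18,25),[17,24),[16,23),[15,22),[14,21),[13,20),[12,19); WM=7
i=5 t=22 v=6: → [22,29),[21,28),[20,27),[19,26),[18,25),[17,24),[16,23); WM=21; [1,8) fires=5 [2,9) fires=9 [3,10) fires=9 [4,11) fires=9 [5,12) fires=9 [6,13) fires=9 [7,14) fires=9 [8,15) fires=9 [12,19) fires=3 [13,20) fires=3 [14,21) fires=3
i=6 t=21 v=9: → [21,28),[20,27),[19,26),[18,25),[17,24),[16,23),[15,22); WM=21
i=7 t=16 v=2: DROP (t<21-0); WM=21
i=8 t=22 v=8: → [22,29),[21,28),[20,27),[19,26),[18,25),[17,24),[16,23); WM=21
i=9 t=23 v=3: → [23,30),[22,29),[21,28),[20,27),[19,26),[18,25),[17,24); WM=21
i=10 t=24 v=3: → [24,31),[23,30),[22,29),[21,28),[20,27),[19,26),[18,25); WM=21
i=11 t=26 v=6: → [26,33),[25,32),[24,31),[23,30),[22,29),[21,28),[20,27); WM=25; [15,22) fires=9 [16,23) fires=9 [17,24) fires=9 [18,25) fires=9
i=12 t=27 v=4: → [27,34),[26,33),[25,32),[24,31),[23,30),[22,29),[21,28); WM=25
i=13 t=25 v=8: → [25,32),[24,31),[23,30),[22,29),[21,28),[20,27),[19,26); WM=25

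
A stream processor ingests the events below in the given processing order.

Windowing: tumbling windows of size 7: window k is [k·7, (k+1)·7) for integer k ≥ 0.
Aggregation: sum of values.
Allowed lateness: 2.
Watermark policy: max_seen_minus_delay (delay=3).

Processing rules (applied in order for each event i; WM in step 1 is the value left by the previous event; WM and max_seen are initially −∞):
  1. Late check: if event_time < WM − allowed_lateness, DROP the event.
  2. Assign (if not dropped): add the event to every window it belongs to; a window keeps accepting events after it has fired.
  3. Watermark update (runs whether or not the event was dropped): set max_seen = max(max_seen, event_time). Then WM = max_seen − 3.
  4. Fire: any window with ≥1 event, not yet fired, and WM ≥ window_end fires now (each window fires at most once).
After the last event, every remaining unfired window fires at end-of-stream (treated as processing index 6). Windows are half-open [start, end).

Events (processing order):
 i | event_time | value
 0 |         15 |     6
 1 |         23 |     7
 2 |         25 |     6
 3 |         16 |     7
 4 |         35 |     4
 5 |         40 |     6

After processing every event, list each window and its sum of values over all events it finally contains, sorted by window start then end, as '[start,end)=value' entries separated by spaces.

[14,21)=6 [21,28)=13 [35,42)=10

i=0 t=15 v=6: → [14,21); WM=12
i=1 t=23 v=7: → [21,28); WM=20
i=2 t=25 v=6: → [21,28); WM=22; [14,21) fires=6
i=3 t=16 v=7: DROP (t<22-2); WM=22
i=4 t=35 v=4: → [35,42); WM=32; [21,28) fires=13
i=5 t=40 v=6: → [35,42); WM=37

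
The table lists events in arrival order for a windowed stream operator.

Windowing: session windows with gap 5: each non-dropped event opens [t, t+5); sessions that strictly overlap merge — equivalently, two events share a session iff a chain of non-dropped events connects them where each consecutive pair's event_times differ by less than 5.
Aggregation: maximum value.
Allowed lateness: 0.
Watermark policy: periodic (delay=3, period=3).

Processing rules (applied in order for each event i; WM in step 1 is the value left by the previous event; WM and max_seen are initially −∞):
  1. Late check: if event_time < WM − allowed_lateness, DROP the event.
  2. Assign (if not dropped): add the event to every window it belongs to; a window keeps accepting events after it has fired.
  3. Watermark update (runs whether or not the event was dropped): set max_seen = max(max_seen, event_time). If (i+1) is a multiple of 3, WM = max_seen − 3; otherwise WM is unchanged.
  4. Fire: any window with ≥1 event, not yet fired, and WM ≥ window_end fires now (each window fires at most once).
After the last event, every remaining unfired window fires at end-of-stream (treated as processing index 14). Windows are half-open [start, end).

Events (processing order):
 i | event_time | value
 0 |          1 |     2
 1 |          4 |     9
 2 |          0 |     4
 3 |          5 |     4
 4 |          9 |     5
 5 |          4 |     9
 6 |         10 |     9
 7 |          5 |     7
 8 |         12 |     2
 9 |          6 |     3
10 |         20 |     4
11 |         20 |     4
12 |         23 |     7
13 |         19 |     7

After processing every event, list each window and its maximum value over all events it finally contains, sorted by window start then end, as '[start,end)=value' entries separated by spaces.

[0,17)=9 [19,28)=7

i=0 t=1 v=2: → [1,6); WM=−∞
i=1 t=4 v=9: → [1,9); WM=−∞
i=2 t=0 v=4: → [0,9); WM=1
i=3 t=5 v=4: → [0,10); WM=1
i=4 t=9 v=5: → [0,14); WM=1
i=5 t=4 v=9: → [0,14); WM=6
i=6 t=10 v=9: → [0,15); WM=6
i=7 t=5 v=7: DROP (t<6-0); WM=6
i=8 t=12 v=2: → [0,17); WM=9
i=9 t=6 v=3: DROP (t<9-0); WM=9
i=10 t=20 v=4: → [20,25); WM=9
i=11 t=20 v=4: → [20,25); WM=17
i=12 t=23 v=7: → [20,28); WM=17
i=13 t=19 v=7: → [19,28); WM=17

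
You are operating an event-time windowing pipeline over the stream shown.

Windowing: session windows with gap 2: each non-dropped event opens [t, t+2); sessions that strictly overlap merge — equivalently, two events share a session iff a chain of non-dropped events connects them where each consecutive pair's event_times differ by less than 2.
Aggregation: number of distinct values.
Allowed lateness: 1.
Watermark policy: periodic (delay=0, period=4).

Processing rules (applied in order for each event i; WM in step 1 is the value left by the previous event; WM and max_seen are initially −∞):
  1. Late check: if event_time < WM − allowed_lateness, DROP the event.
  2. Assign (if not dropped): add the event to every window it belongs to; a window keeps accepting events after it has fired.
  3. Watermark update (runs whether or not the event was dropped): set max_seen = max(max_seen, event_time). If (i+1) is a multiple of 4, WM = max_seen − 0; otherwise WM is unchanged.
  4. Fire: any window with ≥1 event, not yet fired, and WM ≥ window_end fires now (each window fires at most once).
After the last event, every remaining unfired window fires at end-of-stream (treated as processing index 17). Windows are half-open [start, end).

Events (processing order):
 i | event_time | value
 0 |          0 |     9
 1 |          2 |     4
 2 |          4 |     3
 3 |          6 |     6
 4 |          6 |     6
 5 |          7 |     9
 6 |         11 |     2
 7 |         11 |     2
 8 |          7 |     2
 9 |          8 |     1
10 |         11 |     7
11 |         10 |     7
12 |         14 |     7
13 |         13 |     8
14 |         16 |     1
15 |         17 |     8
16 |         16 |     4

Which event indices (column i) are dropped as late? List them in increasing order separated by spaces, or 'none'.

8 9

i=0 t=0 v=9: → [0,2); WM=−∞
i=1 t=2 v=4: → [2,4); WM=−∞
i=2 t=4 v=3: → [4,6); WM=−∞
i=3 t=6 v=6: → [6,8); WM=6
i=4 t=6 v=6: → [6,8); WM=6
i=5 t=7 v=9: → [6,9); WM=6
i=6 t=11 v=2: → [11,13); WM=6
i=7 t=11 v=2: → [11,13); WM=11
i=8 t=7 v=2: DROP (t<11-1); WM=11
i=9 t=8 v=1: DROP (t<11-1); WM=11
i=10 t=11 v=7: → [11,13); WM=11
i=11 t=10 v=7: → [10,13); WM=11
i=12 t=14 v=7: → [14,16); WM=11
i=13 t=13 v=8: → [13,16); WM=11
i=14 t=16 v=1: → [16,18); WM=11
i=15 t=17 v=8: → [16,19); WM=17
i=16 t=16 v=4: → [16,19); WM=17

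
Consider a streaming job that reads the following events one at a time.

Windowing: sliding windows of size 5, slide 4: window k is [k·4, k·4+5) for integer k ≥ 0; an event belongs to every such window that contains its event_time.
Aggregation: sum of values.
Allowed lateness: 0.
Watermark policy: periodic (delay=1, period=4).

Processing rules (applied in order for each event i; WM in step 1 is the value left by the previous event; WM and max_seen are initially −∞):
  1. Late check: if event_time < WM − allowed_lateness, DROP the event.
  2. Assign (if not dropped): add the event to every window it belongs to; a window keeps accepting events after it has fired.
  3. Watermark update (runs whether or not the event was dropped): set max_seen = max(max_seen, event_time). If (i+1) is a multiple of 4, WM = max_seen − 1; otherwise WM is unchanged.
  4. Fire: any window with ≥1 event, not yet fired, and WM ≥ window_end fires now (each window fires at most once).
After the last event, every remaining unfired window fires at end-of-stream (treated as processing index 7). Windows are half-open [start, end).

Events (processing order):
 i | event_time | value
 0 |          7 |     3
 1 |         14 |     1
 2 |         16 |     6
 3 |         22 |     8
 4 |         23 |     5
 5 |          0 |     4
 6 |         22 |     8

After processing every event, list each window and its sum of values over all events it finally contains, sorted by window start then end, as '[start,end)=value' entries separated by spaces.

i=0 t=7 v=3: → [4,9); WM=−∞
i=1 t=14 v=1: → [12,17); WM=−∞
i=2 t=16 v=6: → [16,21),[12,17); WM=−∞
i=3 t=22 v=8: → [20,25); WM=21; [4,9) fires=3 [12,17) fires=7 [16,21) fires=6
i=4 t=23 v=5: → [20,25); WM=21
i=5 t=0 v=4: DROP (t<21-0); WM=21
i=6 t=22 v=8: → [20,25); WM=21

[4,9)=3 [12,17)=7 [16,21)=6 [20,25)=21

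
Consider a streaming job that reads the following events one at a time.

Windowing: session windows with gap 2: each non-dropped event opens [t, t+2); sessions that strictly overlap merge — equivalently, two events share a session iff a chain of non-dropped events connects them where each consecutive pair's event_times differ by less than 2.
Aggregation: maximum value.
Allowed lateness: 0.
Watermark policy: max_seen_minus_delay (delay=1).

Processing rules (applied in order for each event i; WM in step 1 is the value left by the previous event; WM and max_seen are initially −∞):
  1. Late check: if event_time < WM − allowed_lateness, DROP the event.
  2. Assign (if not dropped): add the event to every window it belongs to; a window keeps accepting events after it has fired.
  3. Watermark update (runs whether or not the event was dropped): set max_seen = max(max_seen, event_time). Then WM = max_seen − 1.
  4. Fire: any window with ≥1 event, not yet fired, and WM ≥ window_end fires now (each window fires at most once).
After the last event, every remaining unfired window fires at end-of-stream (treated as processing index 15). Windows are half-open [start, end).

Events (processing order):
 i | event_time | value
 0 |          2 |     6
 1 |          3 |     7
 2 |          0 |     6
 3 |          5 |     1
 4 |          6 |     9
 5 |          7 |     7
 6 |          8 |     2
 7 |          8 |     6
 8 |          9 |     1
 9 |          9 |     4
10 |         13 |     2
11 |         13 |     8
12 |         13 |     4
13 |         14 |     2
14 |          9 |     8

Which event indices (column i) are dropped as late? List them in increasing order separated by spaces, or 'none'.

2 14

i=0 t=2 v=6: → [2,4); WM=1
i=1 t=3 v=7: → [2,5); WM=2
i=2 t=0 v=6: DROP (t<2-0); WM=2
i=3 t=5 v=1: → [5,7); WM=4
i=4 t=6 v=9: → [5,8); WM=5
i=5 t=7 v=7: → [5,9); WM=6
i=6 t=8 v=2: → [5,10); WM=7
i=7 t=8 v=6: → [5,10); WM=7
i=8 t=9 v=1: → [5,11); WM=8
i=9 t=9 v=4: → [5,11); WM=8
i=10 t=13 v=2: → [13,15); WM=12
i=11 t=13 v=8: → [13,15); WM=12
i=12 t=13 v=4: → [13,15); WM=12
i=13 t=14 v=2: → [13,16); WM=13
i=14 t=9 v=8: DROP (t<13-0); WM=13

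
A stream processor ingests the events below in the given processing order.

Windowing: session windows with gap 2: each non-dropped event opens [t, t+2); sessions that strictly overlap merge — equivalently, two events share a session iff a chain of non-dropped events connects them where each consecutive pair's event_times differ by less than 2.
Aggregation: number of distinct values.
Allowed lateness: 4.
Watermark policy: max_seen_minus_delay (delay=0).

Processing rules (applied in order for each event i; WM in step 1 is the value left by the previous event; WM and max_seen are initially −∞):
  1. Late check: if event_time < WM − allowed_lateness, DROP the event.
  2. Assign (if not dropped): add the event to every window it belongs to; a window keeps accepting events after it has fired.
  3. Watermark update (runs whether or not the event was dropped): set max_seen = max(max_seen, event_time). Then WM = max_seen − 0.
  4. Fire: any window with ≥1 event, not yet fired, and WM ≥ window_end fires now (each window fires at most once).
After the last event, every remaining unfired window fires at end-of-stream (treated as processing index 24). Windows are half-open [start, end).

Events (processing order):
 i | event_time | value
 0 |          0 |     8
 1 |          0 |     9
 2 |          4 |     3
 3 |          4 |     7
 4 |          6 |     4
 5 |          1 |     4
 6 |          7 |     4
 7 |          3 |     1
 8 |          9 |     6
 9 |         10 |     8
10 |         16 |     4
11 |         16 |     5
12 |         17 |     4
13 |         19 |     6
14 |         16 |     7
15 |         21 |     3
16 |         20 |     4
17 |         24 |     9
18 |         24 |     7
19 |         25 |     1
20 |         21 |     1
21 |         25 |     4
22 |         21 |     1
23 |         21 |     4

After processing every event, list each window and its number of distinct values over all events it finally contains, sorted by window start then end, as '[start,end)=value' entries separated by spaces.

[0,2)=2 [3,6)=3 [6,9)=1 [9,12)=2 [16,19)=3 [19,23)=4 [24,27)=4

i=0 t=0 v=8: → [0,2); WM=0
i=1 t=0 v=9: → [0,2); WM=0
i=2 t=4 v=3: → [4,6); WM=4
i=3 t=4 v=7: → [4,6); WM=4
i=4 t=6 v=4: → [6,8); WM=6
i=5 t=1 v=4: DROP (t<6-4); WM=6
i=6 t=7 v=4: → [6,9); WM=7
i=7 t=3 v=1: → [3,6); WM=7
i=8 t=9 v=6: → [9,11); WM=9
i=9 t=10 v=8: → [9,12); WM=10
i=10 t=16 v=4: → [16,18); WM=16
i=11 t=16 v=5: → [16,18); WM=16
i=12 t=17 v=4: → [16,19); WM=17
i=13 t=19 v=6: → [19,21); WM=19
i=14 t=16 v=7: → [16,19); WM=19
i=15 t=21 v=3: → [21,23); WM=21
i=16 t=20 v=4: → [19,23); WM=21
i=17 t=24 v=9: → [24,26); WM=24
i=18 t=24 v=7: → [24,26); WM=24
i=19 t=25 v=1: → [24,27); WM=25
i=20 t=21 v=1: → [19,23); WM=25
i=21 t=25 v=4: → [24,27); WM=25
i=22 t=21 v=1: → [19,23); WM=25
i=23 t=21 v=4: → [19,23); WM=25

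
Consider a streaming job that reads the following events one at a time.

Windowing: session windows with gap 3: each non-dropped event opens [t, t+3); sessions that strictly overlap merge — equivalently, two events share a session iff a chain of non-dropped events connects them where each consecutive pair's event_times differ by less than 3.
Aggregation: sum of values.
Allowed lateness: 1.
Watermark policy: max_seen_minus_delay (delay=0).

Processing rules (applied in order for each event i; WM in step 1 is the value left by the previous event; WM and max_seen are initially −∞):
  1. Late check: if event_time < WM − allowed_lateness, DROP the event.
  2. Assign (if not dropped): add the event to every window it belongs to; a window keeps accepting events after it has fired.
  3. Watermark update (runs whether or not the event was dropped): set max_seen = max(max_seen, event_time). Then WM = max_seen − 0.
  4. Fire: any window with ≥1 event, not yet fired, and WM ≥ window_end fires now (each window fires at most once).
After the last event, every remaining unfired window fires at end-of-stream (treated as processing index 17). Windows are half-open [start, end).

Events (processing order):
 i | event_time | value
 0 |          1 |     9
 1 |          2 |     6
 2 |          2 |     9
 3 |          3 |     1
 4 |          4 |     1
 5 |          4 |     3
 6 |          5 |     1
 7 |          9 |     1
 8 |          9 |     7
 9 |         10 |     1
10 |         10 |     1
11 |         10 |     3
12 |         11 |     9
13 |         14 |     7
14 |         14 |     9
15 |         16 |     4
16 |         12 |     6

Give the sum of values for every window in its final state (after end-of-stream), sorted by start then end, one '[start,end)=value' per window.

i=0 t=1 v=9: → [1,4); WM=1
i=1 t=2 v=6: → [1,5); WM=2
i=2 t=2 v=9: → [1,5); WM=2
i=3 t=3 v=1: → [1,6); WM=3
i=4 t=4 v=1: → [1,7); WM=4
i=5 t=4 v=3: → [1,7); WM=4
i=6 t=5 v=1: → [1,8); WM=5
i=7 t=9 v=1: → [9,12); WM=9
i=8 t=9 v=7: → [9,12); WM=9
i=9 t=10 v=1: → [9,13); WM=10
i=10 t=10 v=1: → [9,13); WM=10
i=11 t=10 v=3: → [9,13); WM=10
i=12 t=11 v=9: → [9,14); WM=11
i=13 t=14 v=7: → [14,17); WM=14
i=14 t=14 v=9: → [14,17); WM=14
i=15 t=16 v=4: → [14,19); WM=16
i=16 t=12 v=6: DROP (t<16-1); WM=16

[1,8)=30 [9,14)=22 [14,19)=20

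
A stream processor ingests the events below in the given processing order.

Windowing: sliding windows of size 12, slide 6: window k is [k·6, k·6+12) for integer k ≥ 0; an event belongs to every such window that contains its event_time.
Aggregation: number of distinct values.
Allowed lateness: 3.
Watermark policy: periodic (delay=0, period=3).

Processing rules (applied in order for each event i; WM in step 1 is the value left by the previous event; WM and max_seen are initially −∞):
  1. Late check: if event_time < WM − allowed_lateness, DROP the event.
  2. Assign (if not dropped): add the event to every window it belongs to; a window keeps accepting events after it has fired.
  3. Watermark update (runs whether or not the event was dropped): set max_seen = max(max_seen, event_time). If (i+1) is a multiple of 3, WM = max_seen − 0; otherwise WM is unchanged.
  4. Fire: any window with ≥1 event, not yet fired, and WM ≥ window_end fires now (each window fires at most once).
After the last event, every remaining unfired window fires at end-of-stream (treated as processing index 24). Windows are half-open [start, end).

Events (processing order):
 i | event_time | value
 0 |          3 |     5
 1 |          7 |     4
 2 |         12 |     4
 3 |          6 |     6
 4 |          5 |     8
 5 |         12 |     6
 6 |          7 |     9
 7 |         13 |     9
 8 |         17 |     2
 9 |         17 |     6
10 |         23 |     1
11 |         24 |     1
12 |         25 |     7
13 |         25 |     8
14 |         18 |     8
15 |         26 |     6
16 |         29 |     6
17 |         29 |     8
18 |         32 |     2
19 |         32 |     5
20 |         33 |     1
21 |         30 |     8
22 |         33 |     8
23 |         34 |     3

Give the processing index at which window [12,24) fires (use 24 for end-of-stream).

i=0 t=3 v=5: → [0,12); WM=−∞
i=1 t=7 v=4: → [6,18),[0,12); WM=−∞
i=2 t=12 v=4: → [12,24),[6,18); WM=12; [0,12) fires=2
i=3 t=6 v=6: DROP (t<12-3); WM=12
i=4 t=5 v=8: DROP (t<12-3); WM=12
i=5 t=12 v=6: → [12,24),[6,18); WM=12
i=6 t=7 v=9: DROP (t<12-3); WM=12
i=7 t=13 v=9: → [12,24),[6,18); WM=12
i=8 t=17 v=2: → [12,24),[6,18); WM=17
i=9 t=17 v=6: → [12,24),[6,18); WM=17
i=10 t=23 v=1: → [18,30),[12,24); WM=17
i=11 t=24 v=1: → [24,36),[18,30); WM=24; [6,18) fires=4 [12,24) fires=5
i=12 t=25 v=7: → [24,36),[18,30); WM=24
i=13 t=25 v=8: → [24,36),[18,30); WM=24
i=14 t=18 v=8: DROP (t<24-3); WM=25
i=15 t=26 v=6: → [24,36),[18,30); WM=25
i=16 t=29 v=6: → [24,36),[18,30); WM=25
i=17 t=29 v=8: → [24,36),[18,30); WM=29
i=18 t=32 v=2: → [30,42),[24,36); WM=29
i=19 t=32 v=5: → [30,42),[24,36); WM=29
i=20 t=33 v=1: → [30,42),[24,36); WM=33; [18,30) fires=4
i=21 t=30 v=8: → [30,42),[24,36); WM=33
i=22 t=33 v=8: → [30,42),[24,36); WM=33
i=23 t=34 v=3: → [30,42),[24,36); WM=34

11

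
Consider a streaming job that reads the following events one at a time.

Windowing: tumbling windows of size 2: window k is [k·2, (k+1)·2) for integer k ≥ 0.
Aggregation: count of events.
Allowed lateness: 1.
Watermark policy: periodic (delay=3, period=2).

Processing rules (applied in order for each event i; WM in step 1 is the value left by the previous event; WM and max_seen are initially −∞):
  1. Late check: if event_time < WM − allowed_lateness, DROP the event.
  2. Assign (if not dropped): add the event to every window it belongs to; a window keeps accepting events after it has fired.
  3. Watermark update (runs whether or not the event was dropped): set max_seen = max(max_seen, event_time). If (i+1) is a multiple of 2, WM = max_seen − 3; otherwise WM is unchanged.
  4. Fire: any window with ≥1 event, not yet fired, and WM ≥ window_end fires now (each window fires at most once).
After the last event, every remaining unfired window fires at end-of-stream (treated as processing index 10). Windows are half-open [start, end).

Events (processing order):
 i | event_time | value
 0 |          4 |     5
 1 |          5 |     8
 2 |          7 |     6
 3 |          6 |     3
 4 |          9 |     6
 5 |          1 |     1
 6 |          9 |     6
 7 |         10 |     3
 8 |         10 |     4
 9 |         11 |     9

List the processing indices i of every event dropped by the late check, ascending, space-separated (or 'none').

5

i=0 t=4 v=5: → [4,6); WM=−∞
i=1 t=5 v=8: → [4,6); WM=2
i=2 t=7 v=6: → [6,8); WM=2
i=3 t=6 v=3: → [6,8); WM=4
i=4 t=9 v=6: → [8,10); WM=4
i=5 t=1 v=1: DROP (t<4-1); WM=6; [4,6) fires=2
i=6 t=9 v=6: → [8,10); WM=6
i=7 t=10 v=3: → [10,12); WM=7
i=8 t=10 v=4: → [10,12); WM=7
i=9 t=11 v=9: → [10,12); WM=8; [6,8) fires=2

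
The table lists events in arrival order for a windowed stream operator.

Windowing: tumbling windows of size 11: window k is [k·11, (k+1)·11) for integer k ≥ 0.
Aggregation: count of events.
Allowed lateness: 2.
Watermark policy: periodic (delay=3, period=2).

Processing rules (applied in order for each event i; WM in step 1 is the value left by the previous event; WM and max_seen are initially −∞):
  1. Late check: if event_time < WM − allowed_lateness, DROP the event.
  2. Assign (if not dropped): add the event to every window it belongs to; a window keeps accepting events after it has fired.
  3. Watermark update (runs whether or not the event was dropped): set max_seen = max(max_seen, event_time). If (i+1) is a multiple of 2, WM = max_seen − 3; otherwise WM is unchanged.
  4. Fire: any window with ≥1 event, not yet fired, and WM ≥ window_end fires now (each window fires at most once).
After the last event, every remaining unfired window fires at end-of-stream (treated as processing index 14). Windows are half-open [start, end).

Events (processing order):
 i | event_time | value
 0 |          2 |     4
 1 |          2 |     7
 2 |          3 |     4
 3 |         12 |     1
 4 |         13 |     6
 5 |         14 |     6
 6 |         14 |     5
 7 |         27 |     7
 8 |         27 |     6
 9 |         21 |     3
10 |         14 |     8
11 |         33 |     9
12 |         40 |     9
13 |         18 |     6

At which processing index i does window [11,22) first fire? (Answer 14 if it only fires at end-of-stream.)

7

i=0 t=2 v=4: → [0,11); WM=−∞
i=1 t=2 v=7: → [0,11); WM=-1
i=2 t=3 v=4: → [0,11); WM=-1
i=3 t=12 v=1: → [11,22); WM=9
i=4 t=13 v=6: → [11,22); WM=9
i=5 t=14 v=6: → [11,22); WM=11; [0,11) fires=3
i=6 t=14 v=5: → [11,22); WM=11
i=7 t=27 v=7: → [22,33); WM=24; [11,22) fires=4
i=8 t=27 v=6: → [22,33); WM=24
i=9 t=21 v=3: DROP (t<24-2); WM=24
i=10 t=14 v=8: DROP (t<24-2); WM=24
i=11 t=33 v=9: → [33,44); WM=30
i=12 t=40 v=9: → [33,44); WM=30
i=13 t=18 v=6: DROP (t<30-2); WM=37; [22,33) fires=2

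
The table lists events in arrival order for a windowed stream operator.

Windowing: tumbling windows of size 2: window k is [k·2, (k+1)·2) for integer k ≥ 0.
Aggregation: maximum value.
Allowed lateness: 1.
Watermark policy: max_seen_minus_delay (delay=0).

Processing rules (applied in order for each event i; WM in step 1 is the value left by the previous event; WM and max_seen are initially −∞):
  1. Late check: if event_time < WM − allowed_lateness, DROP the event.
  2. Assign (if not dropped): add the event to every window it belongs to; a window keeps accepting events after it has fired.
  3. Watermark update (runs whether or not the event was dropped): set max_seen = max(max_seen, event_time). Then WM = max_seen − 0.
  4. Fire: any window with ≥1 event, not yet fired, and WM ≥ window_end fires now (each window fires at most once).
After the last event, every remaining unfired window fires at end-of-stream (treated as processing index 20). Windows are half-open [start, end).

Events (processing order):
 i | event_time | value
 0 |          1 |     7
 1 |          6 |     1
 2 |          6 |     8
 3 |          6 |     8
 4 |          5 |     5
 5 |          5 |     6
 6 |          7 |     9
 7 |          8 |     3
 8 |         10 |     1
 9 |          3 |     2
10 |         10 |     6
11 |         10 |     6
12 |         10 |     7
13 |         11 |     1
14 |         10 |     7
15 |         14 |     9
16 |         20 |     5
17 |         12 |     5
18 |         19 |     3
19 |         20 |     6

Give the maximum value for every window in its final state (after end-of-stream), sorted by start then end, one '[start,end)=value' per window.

[0,2)=7 [4,6)=6 [6,8)=9 [8,10)=3 [10,12)=7 [14,16)=9 [18,20)=3 [20,22)=6

i=0 t=1 v=7: → [0,2); WM=1
i=1 t=6 v=1: → [6,8); WM=6; [0,2) fires=7
i=2 t=6 v=8: → [6,8); WM=6
i=3 t=6 v=8: → [6,8); WM=6
i=4 t=5 v=5: → [4,6); WM=6; [4,6) fires=5
i=5 t=5 v=6: → [4,6); WM=6
i=6 t=7 v=9: → [6,8); WM=7
i=7 t=8 v=3: → [8,10); WM=8; [6,8) fires=9
i=8 t=10 v=1: → [10,12); WM=10; [8,10) fires=3
i=9 t=3 v=2: DROP (t<10-1); WM=10
i=10 t=10 v=6: → [10,12); WM=10
i=11 t=10 v=6: → [10,12); WM=10
i=12 t=10 v=7: → [10,12); WM=10
i=13 t=11 v=1: → [10,12); WM=11
i=14 t=10 v=7: → [10,12); WM=11
i=15 t=14 v=9: → [14,16); WM=14; [10,12) fires=7
i=16 t=20 v=5: → [20,22); WM=20; [14,16) fires=9
i=17 t=12 v=5: DROP (t<20-1); WM=20
i=18 t=19 v=3: → [18,20); WM=20; [18,20) fires=3
i=19 t=20 v=6: → [20,22); WM=20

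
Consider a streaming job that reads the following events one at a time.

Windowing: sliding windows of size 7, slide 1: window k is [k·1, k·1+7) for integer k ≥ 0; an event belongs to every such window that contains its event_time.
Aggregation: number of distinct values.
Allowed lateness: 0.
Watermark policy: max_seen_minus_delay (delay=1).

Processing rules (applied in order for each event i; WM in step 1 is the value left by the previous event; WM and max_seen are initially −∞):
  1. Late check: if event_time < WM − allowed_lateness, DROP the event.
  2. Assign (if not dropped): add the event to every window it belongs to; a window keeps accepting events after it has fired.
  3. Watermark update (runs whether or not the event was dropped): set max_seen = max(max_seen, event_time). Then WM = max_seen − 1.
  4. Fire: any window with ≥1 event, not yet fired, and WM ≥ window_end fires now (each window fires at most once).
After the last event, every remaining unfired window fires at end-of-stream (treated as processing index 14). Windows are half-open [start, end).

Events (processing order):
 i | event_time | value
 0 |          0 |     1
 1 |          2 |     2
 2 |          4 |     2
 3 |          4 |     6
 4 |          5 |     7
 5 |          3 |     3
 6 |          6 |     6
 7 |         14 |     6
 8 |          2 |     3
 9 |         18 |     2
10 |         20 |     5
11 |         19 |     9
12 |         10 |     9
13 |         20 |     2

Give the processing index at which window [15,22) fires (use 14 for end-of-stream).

14

i=0 t=0 v=1: → [0,7); WM=-1
i=1 t=2 v=2: → [2,9),[1,8),[0,7); WM=1
i=2 t=4 v=2: → [4,11),[3,10),[2,9),[1,8),[0,7); WM=3
i=3 t=4 v=6: → [4,11),[3,10),[2,9),[1,8),[0,7); WM=3
i=4 t=5 v=7: → [5,12),[4,11),[3,10),[2,9),[1,8),[0,7); WM=4
i=5 t=3 v=3: DROP (t<4-0); WM=4
i=6 t=6 v=6: → [6,13),[5,12),[4,11),[3,10),[2,9),[1,8),[0,7); WM=5
i=7 t=14 v=6: → [14,21),[13,20),[12,19),[11,18),[10,17),[9,16),[8,15); WM=13; [0,7) fires=4 [1,8) fires=3 [2,9) fires=3 [3,10) fires=3 [4,11) fires=3 [5,12) fires=2 [6,13) fires=1
i=8 t=2 v=3: DROP (t<13-0); WM=13
i=9 t=18 v=2: → [18,25),[17,24),[16,23),[15,22),[14,21),[13,20),[12,19); WM=17; [8,15) fires=1 [9,16) fires=1 [10,17) fires=1
i=10 t=20 v=5: → [20,27),[19,26),[18,25),[17,24),[16,23),[15,22),[14,21); WM=19; [11,18) fires=1 [12,19) fires=2
i=11 t=19 v=9: → [19,26),[18,25),[17,24),[16,23),[15,22),[14,21),[13,20); WM=19
i=12 t=10 v=9: DROP (t<19-0); WM=19
i=13 t=20 v=2: → [20,27),[19,26),[18,25),[17,24),[16,23),[15,22),[14,21); WM=19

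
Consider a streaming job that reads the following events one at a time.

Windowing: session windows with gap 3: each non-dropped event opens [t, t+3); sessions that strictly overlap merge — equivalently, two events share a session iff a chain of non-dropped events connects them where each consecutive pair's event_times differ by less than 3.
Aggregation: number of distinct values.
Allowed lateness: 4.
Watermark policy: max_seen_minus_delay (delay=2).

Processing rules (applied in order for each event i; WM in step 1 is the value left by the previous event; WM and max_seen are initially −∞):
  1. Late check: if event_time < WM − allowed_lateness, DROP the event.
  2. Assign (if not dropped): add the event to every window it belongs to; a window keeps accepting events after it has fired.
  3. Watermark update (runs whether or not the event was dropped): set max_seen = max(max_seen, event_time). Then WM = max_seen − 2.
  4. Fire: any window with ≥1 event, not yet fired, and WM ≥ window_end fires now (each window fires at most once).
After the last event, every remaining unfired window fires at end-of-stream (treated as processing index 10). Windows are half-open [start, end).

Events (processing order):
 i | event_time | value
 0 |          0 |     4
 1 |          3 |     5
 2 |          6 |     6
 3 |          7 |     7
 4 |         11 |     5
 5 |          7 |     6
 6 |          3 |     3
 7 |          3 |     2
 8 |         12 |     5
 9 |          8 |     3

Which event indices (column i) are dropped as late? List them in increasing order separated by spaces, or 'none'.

i=0 t=0 v=4: → [0,3); WM=-2
i=1 t=3 v=5: → [3,6); WM=1
i=2 t=6 v=6: → [6,9); WM=4
i=3 t=7 v=7: → [6,10); WM=5
i=4 t=11 v=5: → [11,14); WM=9
i=5 t=7 v=6: → [6,10); WM=9
i=6 t=3 v=3: DROP (t<9-4); WM=9
i=7 t=3 v=2: DROP (t<9-4); WM=9
i=8 t=12 v=5: → [11,15); WM=10
i=9 t=8 v=3: → [6,11); WM=10

6 7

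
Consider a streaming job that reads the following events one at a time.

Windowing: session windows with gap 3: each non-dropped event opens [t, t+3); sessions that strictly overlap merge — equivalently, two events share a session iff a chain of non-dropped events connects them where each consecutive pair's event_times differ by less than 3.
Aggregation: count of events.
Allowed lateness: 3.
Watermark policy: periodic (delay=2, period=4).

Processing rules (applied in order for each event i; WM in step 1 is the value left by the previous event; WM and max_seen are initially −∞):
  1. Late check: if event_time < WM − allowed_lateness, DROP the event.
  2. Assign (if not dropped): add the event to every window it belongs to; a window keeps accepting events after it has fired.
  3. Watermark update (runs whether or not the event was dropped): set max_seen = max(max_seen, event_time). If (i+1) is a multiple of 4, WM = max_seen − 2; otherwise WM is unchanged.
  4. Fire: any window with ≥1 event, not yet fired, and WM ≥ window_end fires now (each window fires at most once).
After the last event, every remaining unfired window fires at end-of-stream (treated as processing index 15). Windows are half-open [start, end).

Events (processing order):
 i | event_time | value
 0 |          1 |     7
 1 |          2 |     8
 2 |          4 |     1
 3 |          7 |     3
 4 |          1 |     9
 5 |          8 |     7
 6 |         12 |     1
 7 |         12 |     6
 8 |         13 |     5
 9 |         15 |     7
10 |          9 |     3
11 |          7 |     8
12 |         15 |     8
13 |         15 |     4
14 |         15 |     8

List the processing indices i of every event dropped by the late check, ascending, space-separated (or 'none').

i=0 t=1 v=7: → [1,4); WM=−∞
i=1 t=2 v=8: → [1,5); WM=−∞
i=2 t=4 v=1: → [1,7); WM=−∞
i=3 t=7 v=3: → [7,10); WM=5
i=4 t=1 v=9: DROP (t<5-3); WM=5
i=5 t=8 v=7: → [7,11); WM=5
i=6 t=12 v=1: → [12,15); WM=5
i=7 t=12 v=6: → [12,15); WM=10
i=8 t=13 v=5: → [12,16); WM=10
i=9 t=15 v=7: → [12,18); WM=10
i=10 t=9 v=3: → [7,12); WM=10
i=11 t=7 v=8: → [7,12); WM=13
i=12 t=15 v=8: → [12,18); WM=13
i=13 t=15 v=4: → [12,18); WM=13
i=14 t=15 v=8: → [12,18); WM=13

4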